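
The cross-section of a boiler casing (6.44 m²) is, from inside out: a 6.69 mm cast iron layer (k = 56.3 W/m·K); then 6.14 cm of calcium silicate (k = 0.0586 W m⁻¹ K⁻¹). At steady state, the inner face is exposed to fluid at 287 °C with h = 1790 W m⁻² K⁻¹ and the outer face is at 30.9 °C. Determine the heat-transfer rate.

Resistance network (inner→outer):
  R_conv,in = 1/(hA) = 1/(1790·6.44) = 8.675×10^-5 K/W
  R_cast iron = L/(kA) = 0.00669/(56.3·6.44) = 1.845×10^-5 K/W
  R_calcium silicate = L/(kA) = 0.0614/(0.0586·6.44) = 0.1627 K/W
ΣR = 8.675×10^-5 + 1.845×10^-5 + 0.1627 = 0.1628 K/W
Q = ΔT/ΣR = (287 °C − 30.9 °C)/0.1628 = 1570 W

Q = 1570 W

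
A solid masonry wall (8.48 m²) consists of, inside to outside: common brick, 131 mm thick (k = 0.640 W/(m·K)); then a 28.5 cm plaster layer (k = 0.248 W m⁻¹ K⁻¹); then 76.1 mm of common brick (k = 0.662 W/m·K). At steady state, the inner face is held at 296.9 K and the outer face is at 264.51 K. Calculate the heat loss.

Resistance network (inner→outer):
  R_common brick = L/(kA) = 0.131/(0.640·8.48) = 0.02414 K/W
  R_plaster = L/(kA) = 0.285/(0.248·8.48) = 0.1355 K/W
  R_common brick = L/(kA) = 0.0761/(0.662·8.48) = 0.01356 K/W
ΣR = 0.02414 + 0.1355 + 0.01356 = 0.1732 K/W
Q = ΔT/ΣR = (296.9 K − 264.51 K)/0.1732 = 187 W

Q = 187 W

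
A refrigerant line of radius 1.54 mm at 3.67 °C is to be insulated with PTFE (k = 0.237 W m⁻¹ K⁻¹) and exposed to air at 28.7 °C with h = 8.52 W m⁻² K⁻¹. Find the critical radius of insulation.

r_cr = 2.78 cm

For a cylinder, r_cr = k_ins/h = 0.237/8.52 = 0.0278 m = 2.78 cm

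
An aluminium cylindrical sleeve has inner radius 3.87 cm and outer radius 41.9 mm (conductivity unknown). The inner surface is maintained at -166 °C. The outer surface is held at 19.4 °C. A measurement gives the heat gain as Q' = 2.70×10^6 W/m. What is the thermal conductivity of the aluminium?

ΣR = ΔT/Q' = |-166 − 19.4|/2.70×10^6 = 6.867×10^-5 m·K/W
ln(r₂/r₁)/(2πk) = 6.867×10^-5 ⇒ k = 0.07945/(2π·6.867×10^-5) = 184 W/m·K

k = 184 W/m·K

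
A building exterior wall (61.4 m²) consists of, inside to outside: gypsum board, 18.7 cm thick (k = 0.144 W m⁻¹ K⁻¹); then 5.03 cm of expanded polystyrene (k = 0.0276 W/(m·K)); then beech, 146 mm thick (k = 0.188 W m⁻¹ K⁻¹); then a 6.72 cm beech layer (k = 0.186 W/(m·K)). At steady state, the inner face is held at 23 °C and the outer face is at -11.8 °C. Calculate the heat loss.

Treat each layer as a resistance in series:
  R_gypsum board = L/(kA) = 0.187/(0.144·61.4) = 0.02115 K/W
  R_expanded polystyrene = L/(kA) = 0.0503/(0.0276·61.4) = 0.02968 K/W
  R_beech = L/(kA) = 0.146/(0.188·61.4) = 0.01265 K/W
  R_beech = L/(kA) = 0.0672/(0.186·61.4) = 0.005884 K/W
ΣR = 0.02115 + 0.02968 + 0.01265 + 0.005884 = 0.06936 K/W
Q = ΔT/ΣR = (23 °C − -11.8 °C)/0.06936 = 502 W

Q = 502 W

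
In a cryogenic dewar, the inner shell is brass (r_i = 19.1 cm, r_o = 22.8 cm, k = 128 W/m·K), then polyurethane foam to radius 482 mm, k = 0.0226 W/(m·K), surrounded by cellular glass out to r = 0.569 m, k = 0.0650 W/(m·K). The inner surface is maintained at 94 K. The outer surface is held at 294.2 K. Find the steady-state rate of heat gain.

Series thermal resistances, inner to outer:
  R_brass = (1/0.191 − 1/0.228)/(4πk) = 0.8496/(4π·128) = 5.282×10^-4 K/W
  R_polyurethane foam = (1/0.228 − 1/0.482)/(4πk) = 2.311/(4π·0.0226) = 8.138 K/W
  R_cellular glass = (1/0.482 − 1/0.569)/(4πk) = 0.3172/(4π·0.0650) = 0.3884 K/W
ΣR = 5.282×10^-4 + 8.138 + 0.3884 = 8.527 K/W
Q = ΔT/ΣR = (94 K − 294.2 K)/8.527 = -23.5 W
(Negative Q ⇒ heat flows inward; heat gain = 23.5 W.)

Q = 23.5 W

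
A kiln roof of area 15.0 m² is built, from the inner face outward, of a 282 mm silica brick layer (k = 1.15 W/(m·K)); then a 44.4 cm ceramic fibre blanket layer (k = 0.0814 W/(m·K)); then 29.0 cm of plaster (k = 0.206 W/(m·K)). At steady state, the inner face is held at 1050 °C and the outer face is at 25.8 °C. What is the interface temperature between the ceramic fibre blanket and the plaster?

Treat each layer as a resistance in series:
  R_silica brick = L/(kA) = 0.282/(1.15·15.0) = 0.01635 K/W
  R_ceramic fibre blanket = L/(kA) = 0.444/(0.0814·15.0) = 0.3636 K/W
  R_plaster = L/(kA) = 0.290/(0.206·15.0) = 0.09385 K/W
ΣR = 0.01635 + 0.3636 + 0.09385 = 0.4738 K/W
Q = ΔT/ΣR = (1050 °C − 25.8 °C)/0.4738 = 2162 W
From the inner boundary to the ceramic fibre blanket/plaster interface, ΣR_partial = 0.3799 K/W.
T_interface = T_in − Q·ΣR_partial = 1050 °C − (2162)(0.3799) = 229 °C

T = 229 °C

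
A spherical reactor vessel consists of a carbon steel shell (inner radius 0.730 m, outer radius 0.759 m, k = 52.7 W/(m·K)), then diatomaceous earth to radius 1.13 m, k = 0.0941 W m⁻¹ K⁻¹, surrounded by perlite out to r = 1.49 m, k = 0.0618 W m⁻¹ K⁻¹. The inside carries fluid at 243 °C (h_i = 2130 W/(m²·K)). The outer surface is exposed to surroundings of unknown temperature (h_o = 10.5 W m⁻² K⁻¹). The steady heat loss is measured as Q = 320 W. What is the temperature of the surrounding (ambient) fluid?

T_out = 36.7 °C

Series resistances:
  R_conv,in = 1/(4πr²h) = 1/(4π·0.730²·2130) = 7.011×10^-5 K/W
  R_carbon steel = (1/0.730 − 1/0.759)/(4πk) = 0.05234/(4π·52.7) = 7.903×10^-5 K/W
  R_diatomaceous earth = (1/0.759 − 1/1.13)/(4πk) = 0.4326/(4π·0.0941) = 0.3658 K/W
  R_perlite = (1/1.13 − 1/1.49)/(4πk) = 0.2138/(4π·0.0618) = 0.2753 K/W
  R_conv,out = 1/(4πr²h) = 1/(4π·1.49²·10.5) = 0.003414 K/W
ΣR = 0.6447 K/W
ΔT = Q·ΣR = 320 × 0.6447 = 206.3 K
Heat flows outward, so T_out = T_in − ΔT = 243 − 206.3 = 36.7 °C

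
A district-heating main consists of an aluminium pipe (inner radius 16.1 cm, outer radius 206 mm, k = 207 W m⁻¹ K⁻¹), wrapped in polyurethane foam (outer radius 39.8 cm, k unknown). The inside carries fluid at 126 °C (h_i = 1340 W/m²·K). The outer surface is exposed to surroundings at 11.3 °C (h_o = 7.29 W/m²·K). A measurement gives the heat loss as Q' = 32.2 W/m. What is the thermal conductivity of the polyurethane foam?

ΣR = ΔT/Q' = |126 − 11.3|/32.2 = 3.562 m·K/W
Known resistances:
  R'_conv,in = 1/(2πr h) = 1/(2π·0.161·1340) = 7.377×10^-4 m·K/W
  R'_aluminium = ln(0.206/0.161)/(2πk) = 0.2465/(2π·207) = 1.895×10^-4 m·K/W
  R'_conv,out = 1/(2πr h) = 1/(2π·0.398·7.29) = 0.05485 m·K/W
R_polyurethane foam = ΣR − ΣR_known = 3.562 − 0.05578 = 3.506 m·K/W
ln(r₂/r₁)/(2πk) = 3.506 ⇒ k = 0.6586/(2π·3.506) = 0.0299 W/m·K

k = 0.0299 W/m·K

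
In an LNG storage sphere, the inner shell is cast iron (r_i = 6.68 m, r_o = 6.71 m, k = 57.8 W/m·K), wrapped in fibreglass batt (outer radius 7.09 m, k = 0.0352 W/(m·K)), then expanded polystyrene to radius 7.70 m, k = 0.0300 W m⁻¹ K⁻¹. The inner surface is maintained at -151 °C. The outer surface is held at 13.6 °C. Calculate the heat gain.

Series thermal resistances, inner to outer:
  R_cast iron = (1/6.68 − 1/6.71)/(4πk) = 6.693×10^-4/(4π·57.8) = 9.215×10^-7 K/W
  R_fibreglass batt = (1/6.71 − 1/7.09)/(4πk) = 0.007988/(4π·0.0352) = 0.01806 K/W
  R_expanded polystyrene = (1/7.09 − 1/7.70)/(4πk) = 0.01117/(4π·0.0300) = 0.02964 K/W
ΣR = 9.215×10^-7 + 0.01806 + 0.02964 = 0.04770 K/W
Q = ΔT/ΣR = (-151 °C − 13.6 °C)/0.04770 = -3450 W
(Negative Q ⇒ heat flows inward; heat gain = 3450 W.)

Q = 3450 W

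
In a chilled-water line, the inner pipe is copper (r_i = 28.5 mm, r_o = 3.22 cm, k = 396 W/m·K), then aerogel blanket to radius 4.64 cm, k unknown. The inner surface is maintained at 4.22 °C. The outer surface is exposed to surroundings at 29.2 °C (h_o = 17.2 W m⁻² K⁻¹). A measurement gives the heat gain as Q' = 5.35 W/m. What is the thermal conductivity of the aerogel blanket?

k = 0.0130 W/m·K

ΣR = ΔT/Q' = |4.22 − 29.2|/5.35 = 4.669 m·K/W
Known resistances:
  R'_copper = ln(0.0322/0.0285)/(2πk) = 0.1221/(2π·396) = 4.906×10^-5 m·K/W
  R'_conv,out = 1/(2πr h) = 1/(2π·0.0464·17.2) = 0.1994 m·K/W
R_aerogel blanket = ΣR − ΣR_known = 4.669 − 0.1994 = 4.470 m·K/W
ln(r₂/r₁)/(2πk) = 4.470 ⇒ k = 0.3653/(2π·4.470) = 0.0130 W/m·K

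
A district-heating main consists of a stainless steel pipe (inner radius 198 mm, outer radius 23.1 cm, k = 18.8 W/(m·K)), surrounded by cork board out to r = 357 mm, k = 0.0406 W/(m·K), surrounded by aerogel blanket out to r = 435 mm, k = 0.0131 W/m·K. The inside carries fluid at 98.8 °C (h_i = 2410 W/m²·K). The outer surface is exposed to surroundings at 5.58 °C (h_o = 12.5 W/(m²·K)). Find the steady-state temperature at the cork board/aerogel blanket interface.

Resistance network (inner→outer):
  R'_conv,in = 1/(2πr h) = 1/(2π·0.198·2410) = 3.335×10^-4 m·K/W
  R'_stainless steel = ln(0.231/0.198)/(2πk) = 0.1542/(2π·18.8) = 0.001305 m·K/W
  R'_cork board = ln(0.357/0.231)/(2πk) = 0.4353/(2π·0.0406) = 1.706 m·K/W
  R'_aerogel blanket = ln(0.435/0.357)/(2πk) = 0.1976/(2π·0.0131) = 2.401 m·K/W
  R'_conv,out = 1/(2πr h) = 1/(2π·0.435·12.5) = 0.02927 m·K/W
ΣR = 3.335×10^-4 + 0.001305 + 1.706 + 2.401 + 0.02927 = 4.138 m·K/W
Q' = ΔT/ΣR = (98.8 °C − 5.58 °C)/4.138 = 22.53 W/m
From the inner boundary to the cork board/aerogel blanket interface, ΣR_partial = 1.708 m·K/W.
T_interface = T_in − Q'·ΣR_partial = 98.8 °C − (22.53)(1.708) = 60.3 °C

T = 60.3 °C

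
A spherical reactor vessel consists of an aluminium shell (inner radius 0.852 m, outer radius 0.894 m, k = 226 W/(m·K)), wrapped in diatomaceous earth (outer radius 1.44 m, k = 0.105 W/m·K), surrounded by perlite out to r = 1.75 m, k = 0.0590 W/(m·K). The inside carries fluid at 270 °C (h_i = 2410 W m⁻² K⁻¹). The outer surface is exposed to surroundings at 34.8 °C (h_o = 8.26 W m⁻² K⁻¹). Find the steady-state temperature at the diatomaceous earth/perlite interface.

Series thermal resistances, inner to outer:
  R_conv,in = 1/(4πr²h) = 1/(4π·0.852²·2410) = 4.549×10^-5 K/W
  R_aluminium = (1/0.852 − 1/0.894)/(4πk) = 0.05514/(4π·226) = 1.942×10^-5 K/W
  R_diatomaceous earth = (1/0.894 − 1/1.44)/(4πk) = 0.4241/(4π·0.105) = 0.3214 K/W
  R_perlite = (1/1.44 − 1/1.75)/(4πk) = 0.1230/(4π·0.0590) = 0.1659 K/W
  R_conv,out = 1/(4πr²h) = 1/(4π·1.75²·8.26) = 0.003146 K/W
ΣR = 4.549×10^-5 + 1.942×10^-5 + 0.3214 + 0.1659 + 0.003146 = 0.4905 K/W
Q = ΔT/ΣR = (270 °C − 34.8 °C)/0.4905 = 479.5 W
From the inner boundary to the diatomaceous earth/perlite interface, ΣR_partial = 0.3215 K/W.
T_interface = T_in − Q·ΣR_partial = 270 °C − (479.5)(0.3215) = 116 °C

T = 116 °C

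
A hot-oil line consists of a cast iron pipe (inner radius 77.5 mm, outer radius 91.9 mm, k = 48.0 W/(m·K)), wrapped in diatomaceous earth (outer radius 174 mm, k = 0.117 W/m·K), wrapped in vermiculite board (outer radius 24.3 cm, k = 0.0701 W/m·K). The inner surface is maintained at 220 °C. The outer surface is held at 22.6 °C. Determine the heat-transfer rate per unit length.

Q' = 121 W/m

Resistance network (inner→outer):
  R'_cast iron = ln(0.0919/0.0775)/(2πk) = 0.1704/(2π·48.0) = 5.651×10^-4 m·K/W
  R'_diatomaceous earth = ln(0.174/0.0919)/(2πk) = 0.6384/(2π·0.117) = 0.8684 m·K/W
  R'_vermiculite board = ln(0.243/0.174)/(2πk) = 0.3340/(2π·0.0701) = 0.7583 m·K/W
ΣR = 5.651×10^-4 + 0.8684 + 0.7583 = 1.627 m·K/W
Q' = ΔT/ΣR = (220 °C − 22.6 °C)/1.627 = 121 W/m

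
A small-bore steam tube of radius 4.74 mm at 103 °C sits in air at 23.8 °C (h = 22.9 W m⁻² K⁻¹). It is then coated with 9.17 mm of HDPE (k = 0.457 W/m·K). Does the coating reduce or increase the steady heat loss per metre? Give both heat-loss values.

increases: 54.0 → 90.6 W/m

Critical radius for a cylinder: r_cr = k/h = 0.0200 m = 2.00 cm.
Outer radius after coating: r₂ = 0.00474 + 0.00917 = 0.01391 m.
Since r₁ < r_cr and r₂ ≤ r_cr, the coating moves toward the maximum at r_cr — heat loss rises.
Bare: R = 1/(2πr₁h) = 1.466 m·K/W; Q = 79.2/1.466 = 54.0 W/m.
Coated: R = R_cond + R_conv = 0.8746 m·K/W; Q = 79.2/0.8746 = 90.6 W/m.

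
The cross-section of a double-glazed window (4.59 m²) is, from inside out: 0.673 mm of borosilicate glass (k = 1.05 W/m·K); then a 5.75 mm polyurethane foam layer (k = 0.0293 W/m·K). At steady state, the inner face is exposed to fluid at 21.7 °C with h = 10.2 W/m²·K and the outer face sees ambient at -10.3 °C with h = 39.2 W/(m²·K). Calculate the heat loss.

Series thermal resistances, inner to outer:
  R_conv,in = 1/(hA) = 1/(10.2·4.59) = 0.02136 K/W
  R_borosilicate glass = L/(kA) = 6.73×10^-4/(1.05·4.59) = 1.396×10^-4 K/W
  R_polyurethane foam = L/(kA) = 0.00575/(0.0293·4.59) = 0.04276 K/W
  R_conv,out = 1/(hA) = 1/(39.2·4.59) = 0.005558 K/W
ΣR = 0.02136 + 1.396×10^-4 + 0.04276 + 0.005558 = 0.06982 K/W
Q = ΔT/ΣR = (21.7 °C − -10.3 °C)/0.06982 = 458 W

Q = 458 W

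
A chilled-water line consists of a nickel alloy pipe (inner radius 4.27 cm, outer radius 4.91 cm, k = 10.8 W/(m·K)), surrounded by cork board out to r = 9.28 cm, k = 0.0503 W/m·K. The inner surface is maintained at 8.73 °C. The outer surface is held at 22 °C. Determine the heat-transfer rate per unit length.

Resistance network (inner→outer):
  R'_nickel alloy = ln(0.0491/0.0427)/(2πk) = 0.1397/(2π·10.8) = 0.002058 m·K/W
  R'_cork board = ln(0.0928/0.0491)/(2πk) = 0.6366/(2π·0.0503) = 2.014 m·K/W
ΣR = 0.002058 + 2.014 = 2.016 m·K/W
Q' = ΔT/ΣR = (8.73 °C − 22 °C)/2.016 = -6.58 W/m
(Negative Q' ⇒ heat flows inward; heat gain = 6.58 W/m.)

Q' = 6.58 W/m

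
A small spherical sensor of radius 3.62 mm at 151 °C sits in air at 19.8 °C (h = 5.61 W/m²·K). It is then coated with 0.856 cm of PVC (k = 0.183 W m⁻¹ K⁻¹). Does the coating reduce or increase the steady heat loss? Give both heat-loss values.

increases: 0.121 → 0.729 W

Critical radius for a sphere: r_cr = 2k/h = 0.0652 m = 6.52 cm.
Outer radius after coating: r₂ = 0.00362 + 0.00856 = 0.01218 m.
Since r₁ < r_cr and r₂ ≤ r_cr, the coating moves toward the maximum at r_cr — heat loss rises.
Bare: R = 1/(4πr₁²h) = 1082 K/W; Q = 131.2/1082 = 0.121 W.
Coated: R = R_cond + R_conv = 180.0 K/W; Q = 131.2/180.0 = 0.729 W.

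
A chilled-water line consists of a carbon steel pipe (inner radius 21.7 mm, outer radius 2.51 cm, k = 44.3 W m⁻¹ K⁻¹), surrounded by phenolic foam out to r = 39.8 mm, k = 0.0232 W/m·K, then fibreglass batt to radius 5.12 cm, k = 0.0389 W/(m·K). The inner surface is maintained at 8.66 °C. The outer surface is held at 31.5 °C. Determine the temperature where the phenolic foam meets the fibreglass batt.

T = 25.9 °C

Series thermal resistances, inner to outer:
  R'_carbon steel = ln(0.0251/0.0217)/(2πk) = 0.1456/(2π·44.3) = 5.229×10^-4 m·K/W
  R'_phenolic foam = ln(0.0398/0.0251)/(2πk) = 0.4610/(2π·0.0232) = 3.163 m·K/W
  R'_fibreglass batt = ln(0.0512/0.0398)/(2πk) = 0.2519/(2π·0.0389) = 1.031 m·K/W
ΣR = 5.229×10^-4 + 3.163 + 1.031 = 4.195 m·K/W
Q' = ΔT/ΣR = (8.66 °C − 31.5 °C)/4.195 = -5.445 W/m
From the inner boundary to the phenolic foam/fibreglass batt interface, ΣR_partial = 3.164 m·K/W.
T_interface = T_in − Q'·ΣR_partial = 8.66 °C − (-5.445)(3.164) = 25.9 °C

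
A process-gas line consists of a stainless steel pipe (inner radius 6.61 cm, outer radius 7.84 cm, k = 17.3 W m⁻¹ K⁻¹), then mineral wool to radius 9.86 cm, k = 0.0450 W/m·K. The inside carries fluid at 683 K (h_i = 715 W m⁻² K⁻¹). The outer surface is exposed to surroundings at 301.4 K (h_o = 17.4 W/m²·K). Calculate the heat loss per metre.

Treat each layer as a resistance in series:
  R'_conv,in = 1/(2πr h) = 1/(2π·0.0661·715) = 0.003368 m·K/W
  R'_stainless steel = ln(0.0784/0.0661)/(2πk) = 0.1707/(2π·17.3) = 0.001570 m·K/W
  R'_mineral wool = ln(0.0986/0.0784)/(2πk) = 0.2292/(2π·0.0450) = 0.8108 m·K/W
  R'_conv,out = 1/(2πr h) = 1/(2π·0.0986·17.4) = 0.09277 m·K/W
ΣR = 0.003368 + 0.001570 + 0.8108 + 0.09277 = 0.9085 m·K/W
Q' = ΔT/ΣR = (683 K − 301.4 K)/0.9085 = 420 W/m

Q' = 420 W/m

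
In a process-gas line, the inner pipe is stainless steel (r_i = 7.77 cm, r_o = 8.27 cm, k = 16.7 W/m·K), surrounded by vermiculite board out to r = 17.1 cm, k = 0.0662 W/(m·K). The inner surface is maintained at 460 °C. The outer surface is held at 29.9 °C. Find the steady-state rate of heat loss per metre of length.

Q' = 246 W/m

Series thermal resistances, inner to outer:
  R'_stainless steel = ln(0.0827/0.0777)/(2πk) = 0.06236/(2π·16.7) = 5.943×10^-4 m·K/W
  R'_vermiculite board = ln(0.171/0.0827)/(2πk) = 0.7264/(2π·0.0662) = 1.746 m·K/W
ΣR = 5.943×10^-4 + 1.746 = 1.747 m·K/W
Q' = ΔT/ΣR = (460 °C − 29.9 °C)/1.747 = 246 W/m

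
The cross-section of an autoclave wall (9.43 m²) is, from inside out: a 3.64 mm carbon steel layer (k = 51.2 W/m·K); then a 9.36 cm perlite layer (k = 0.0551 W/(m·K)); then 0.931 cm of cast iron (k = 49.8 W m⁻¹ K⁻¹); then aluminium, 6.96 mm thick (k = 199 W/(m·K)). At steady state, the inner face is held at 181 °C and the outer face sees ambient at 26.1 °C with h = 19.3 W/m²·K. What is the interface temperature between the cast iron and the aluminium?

T = 30.7 °C

Resistance network (inner→outer):
  R_carbon steel = L/(kA) = 0.00364/(51.2·9.43) = 7.539×10^-6 K/W
  R_perlite = L/(kA) = 0.0936/(0.0551·9.43) = 0.1801 K/W
  R_cast iron = L/(kA) = 0.00931/(49.8·9.43) = 1.982×10^-5 K/W
  R_aluminium = L/(kA) = 0.00696/(199·9.43) = 3.709×10^-6 K/W
  R_conv,out = 1/(hA) = 1/(19.3·9.43) = 0.005495 K/W
ΣR = 7.539×10^-6 + 0.1801 + 1.982×10^-5 + 3.709×10^-6 + 0.005495 = 0.1856 K/W
Q = ΔT/ΣR = (181 °C − 26.1 °C)/0.1856 = 834.6 W
From the inner boundary to the cast iron/aluminium interface, ΣR_partial = 0.1801 K/W.
T_interface = T_in − Q·ΣR_partial = 181 °C − (834.6)(0.1801) = 30.7 °C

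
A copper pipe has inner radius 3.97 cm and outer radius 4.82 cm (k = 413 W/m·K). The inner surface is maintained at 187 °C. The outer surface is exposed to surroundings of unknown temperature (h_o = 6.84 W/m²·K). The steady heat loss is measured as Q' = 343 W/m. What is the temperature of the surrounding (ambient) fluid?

Sum the resistances:
  R'_copper = ln(0.0482/0.0397)/(2πk) = 0.1940/(2π·413) = 7.476×10^-5 m·K/W
  R'_conv,out = 1/(2πr h) = 1/(2π·0.0482·6.84) = 0.4827 m·K/W
ΣR = 0.4828 m·K/W
ΔT = Q'·ΣR = 343 × 0.4828 = 165.6 K
Heat flows outward, so T_out = T_in − ΔT = 187 − 165.6 = 21.4 °C

T_out = 21.4 °C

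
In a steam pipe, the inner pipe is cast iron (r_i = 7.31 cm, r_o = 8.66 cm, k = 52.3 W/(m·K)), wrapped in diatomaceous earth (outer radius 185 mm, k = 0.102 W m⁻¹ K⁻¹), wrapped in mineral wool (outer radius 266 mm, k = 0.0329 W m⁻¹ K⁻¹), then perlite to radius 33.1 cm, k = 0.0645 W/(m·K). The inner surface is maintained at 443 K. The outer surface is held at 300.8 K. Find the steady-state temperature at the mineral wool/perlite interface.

Treat each layer as a resistance in series:
  R'_cast iron = ln(0.0866/0.0731)/(2πk) = 0.1695/(2π·52.3) = 5.157×10^-4 m·K/W
  R'_diatomaceous earth = ln(0.185/0.0866)/(2πk) = 0.7591/(2π·0.102) = 1.184 m·K/W
  R'_mineral wool = ln(0.266/0.185)/(2πk) = 0.3631/(2π·0.0329) = 1.757 m·K/W
  R'_perlite = ln(0.331/0.266)/(2πk) = 0.2186/(2π·0.0645) = 0.5395 m·K/W
ΣR = 5.157×10^-4 + 1.184 + 1.757 + 0.5395 = 3.481 m·K/W
Q' = ΔT/ΣR = (443 K − 300.8 K)/3.481 = 40.85 W/m
From the inner boundary to the mineral wool/perlite interface, ΣR_partial = 2.942 m·K/W.
T_interface = T_in − Q'·ΣR_partial = 443 K − (40.85)(2.942) = 322.8 K

T = 322.8 K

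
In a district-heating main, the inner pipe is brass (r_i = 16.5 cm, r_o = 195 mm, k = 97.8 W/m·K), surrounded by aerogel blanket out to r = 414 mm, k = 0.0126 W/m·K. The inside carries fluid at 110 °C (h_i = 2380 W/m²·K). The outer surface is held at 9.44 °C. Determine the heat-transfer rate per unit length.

Treat each layer as a resistance in series:
  R'_conv,in = 1/(2πr h) = 1/(2π·0.165·2380) = 4.053×10^-4 m·K/W
  R'_brass = ln(0.195/0.165)/(2πk) = 0.1671/(2π·97.8) = 2.719×10^-4 m·K/W
  R'_aerogel blanket = ln(0.414/0.195)/(2πk) = 0.7529/(2π·0.0126) = 9.510 m·K/W
ΣR = 4.053×10^-4 + 2.719×10^-4 + 9.510 = 9.511 m·K/W
Q' = ΔT/ΣR = (110 °C − 9.44 °C)/9.511 = 10.6 W/m

Q' = 10.6 W/m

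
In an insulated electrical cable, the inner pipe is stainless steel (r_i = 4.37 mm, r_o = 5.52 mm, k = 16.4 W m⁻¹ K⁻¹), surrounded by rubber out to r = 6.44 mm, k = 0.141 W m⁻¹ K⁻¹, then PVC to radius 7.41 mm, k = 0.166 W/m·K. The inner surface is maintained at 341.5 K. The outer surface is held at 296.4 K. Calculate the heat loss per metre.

Q' = 145 W/m

Resistance network (inner→outer):
  R'_stainless steel = ln(0.00552/0.00437)/(2πk) = 0.2336/(2π·16.4) = 0.002267 m·K/W
  R'_rubber = ln(0.00644/0.00552)/(2πk) = 0.1542/(2π·0.141) = 0.1740 m·K/W
  R'_PVC = ln(0.00741/0.00644)/(2πk) = 0.1403/(2π·0.166) = 0.1345 m·K/W
ΣR = 0.002267 + 0.1740 + 0.1345 = 0.3108 m·K/W
Q' = ΔT/ΣR = (341.5 K − 296.4 K)/0.3108 = 145 W/m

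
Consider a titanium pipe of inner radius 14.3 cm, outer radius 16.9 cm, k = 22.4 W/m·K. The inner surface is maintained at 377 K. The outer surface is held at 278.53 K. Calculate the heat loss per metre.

Q' = 83.0 kW/m

Q' = 2πk·ΔT/ln(r₂/r₁) = 2π × 22.4 × 98.47 / ln(0.169/0.143) = 83000 W/m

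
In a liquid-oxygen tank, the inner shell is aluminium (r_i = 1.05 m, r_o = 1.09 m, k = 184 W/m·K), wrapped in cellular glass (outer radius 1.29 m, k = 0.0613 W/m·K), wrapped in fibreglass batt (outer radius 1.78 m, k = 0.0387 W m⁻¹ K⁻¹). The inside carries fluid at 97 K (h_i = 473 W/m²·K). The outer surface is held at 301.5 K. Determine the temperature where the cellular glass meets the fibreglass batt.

T = 158 K

Series thermal resistances, inner to outer:
  R_conv,in = 1/(4πr²h) = 1/(4π·1.05²·473) = 1.526×10^-4 K/W
  R_aluminium = (1/1.05 − 1/1.09)/(4πk) = 0.03495/(4π·184) = 1.512×10^-5 K/W
  R_cellular glass = (1/1.09 − 1/1.29)/(4πk) = 0.1422/(4π·0.0613) = 0.1846 K/W
  R_fibreglass batt = (1/1.29 − 1/1.78)/(4πk) = 0.2134/(4π·0.0387) = 0.4388 K/W
ΣR = 1.526×10^-4 + 1.512×10^-5 + 0.1846 + 0.4388 = 0.6236 K/W
Q = ΔT/ΣR = (97 K − 301.5 K)/0.6236 = -327.9 W
From the inner boundary to the cellular glass/fibreglass batt interface, ΣR_partial = 0.1848 K/W.
T_interface = T_in − Q·ΣR_partial = 97 K − (-327.9)(0.1848) = 158 K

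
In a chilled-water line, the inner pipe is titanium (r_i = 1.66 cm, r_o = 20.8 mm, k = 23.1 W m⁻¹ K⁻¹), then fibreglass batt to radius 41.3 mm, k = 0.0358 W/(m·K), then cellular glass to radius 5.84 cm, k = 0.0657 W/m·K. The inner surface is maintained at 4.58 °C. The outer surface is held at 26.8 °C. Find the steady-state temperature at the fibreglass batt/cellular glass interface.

Series thermal resistances, inner to outer:
  R'_titanium = ln(0.0208/0.0166)/(2πk) = 0.2256/(2π·23.1) = 0.001554 m·K/W
  R'_fibreglass batt = ln(0.0413/0.0208)/(2πk) = 0.6859/(2π·0.0358) = 3.049 m·K/W
  R'_cellular glass = ln(0.0584/0.0413)/(2πk) = 0.3465/(2π·0.0657) = 0.8393 m·K/W
ΣR = 0.001554 + 3.049 + 0.8393 = 3.890 m·K/W
Q' = ΔT/ΣR = (4.58 °C − 26.8 °C)/3.890 = -5.712 W/m
From the inner boundary to the fibreglass batt/cellular glass interface, ΣR_partial = 3.051 m·K/W.
T_interface = T_in − Q'·ΣR_partial = 4.58 °C − (-5.712)(3.051) = 22.0 °C

T = 22.0 °C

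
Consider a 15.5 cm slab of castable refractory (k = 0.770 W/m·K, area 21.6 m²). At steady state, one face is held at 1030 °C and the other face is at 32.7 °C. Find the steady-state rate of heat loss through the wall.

Q = kA·ΔT/L = 0.770 × 21.6 × |1030 °C − 32.7 °C| / 0.155 = 1.07×10^5 W

Q = 107 kW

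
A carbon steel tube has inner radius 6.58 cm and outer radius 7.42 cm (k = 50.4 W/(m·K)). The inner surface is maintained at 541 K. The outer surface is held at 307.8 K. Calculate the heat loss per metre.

Q' = 2πk·ΔT/ln(r₂/r₁) = 2π × 50.4 × 233.2 / ln(0.0742/0.0658) = 6.15×10^5 W/m

Q' = 6.15×10^5 W/m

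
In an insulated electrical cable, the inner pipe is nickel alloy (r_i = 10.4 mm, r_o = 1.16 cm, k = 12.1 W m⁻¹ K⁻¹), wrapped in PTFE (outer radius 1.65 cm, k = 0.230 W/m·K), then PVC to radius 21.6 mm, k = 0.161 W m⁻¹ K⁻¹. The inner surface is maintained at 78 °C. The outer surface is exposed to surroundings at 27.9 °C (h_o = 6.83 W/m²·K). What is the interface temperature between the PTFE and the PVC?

T = 70.3 °C

Treat each layer as a resistance in series:
  R'_nickel alloy = ln(0.0116/0.0104)/(2πk) = 0.1092/(2π·12.1) = 0.001436 m·K/W
  R'_PTFE = ln(0.0165/0.0116)/(2πk) = 0.3524/(2π·0.230) = 0.2438 m·K/W
  R'_PVC = ln(0.0216/0.0165)/(2πk) = 0.2693/(2π·0.161) = 0.2662 m·K/W
  R'_conv,out = 1/(2πr h) = 1/(2π·0.0216·6.83) = 1.079 m·K/W
ΣR = 0.001436 + 0.2438 + 0.2662 + 1.079 = 1.590 m·K/W
Q' = ΔT/ΣR = (78 °C − 27.9 °C)/1.590 = 31.51 W/m
From the inner boundary to the PTFE/PVC interface, ΣR_partial = 0.2452 m·K/W.
T_interface = T_in − Q'·ΣR_partial = 78 °C − (31.51)(0.2452) = 70.3 °C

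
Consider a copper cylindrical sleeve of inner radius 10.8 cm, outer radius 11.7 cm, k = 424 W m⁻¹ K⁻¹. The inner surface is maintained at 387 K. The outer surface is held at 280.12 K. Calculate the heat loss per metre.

Q' = 3.56×10^6 W/m

Q' = 2πk·ΔT/ln(r₂/r₁) = 2π × 424 × 106.88 / ln(0.117/0.108) = 3.56×10^6 W/m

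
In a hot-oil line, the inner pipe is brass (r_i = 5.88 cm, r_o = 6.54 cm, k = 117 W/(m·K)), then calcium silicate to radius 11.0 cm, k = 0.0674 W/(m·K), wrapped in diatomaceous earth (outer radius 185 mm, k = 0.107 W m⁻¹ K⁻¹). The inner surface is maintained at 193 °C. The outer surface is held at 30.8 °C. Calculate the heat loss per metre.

Series thermal resistances, inner to outer:
  R'_brass = ln(0.0654/0.0588)/(2πk) = 0.1064/(2π·117) = 1.447×10^-4 m·K/W
  R'_calcium silicate = ln(0.110/0.0654)/(2πk) = 0.5200/(2π·0.0674) = 1.228 m·K/W
  R'_diatomaceous earth = ln(0.185/0.110)/(2πk) = 0.5199/(2π·0.107) = 0.7733 m·K/W
ΣR = 1.447×10^-4 + 1.228 + 0.7733 = 2.001 m·K/W
Q' = ΔT/ΣR = (193 °C − 30.8 °C)/2.001 = 81.1 W/m

Q' = 81.1 W/m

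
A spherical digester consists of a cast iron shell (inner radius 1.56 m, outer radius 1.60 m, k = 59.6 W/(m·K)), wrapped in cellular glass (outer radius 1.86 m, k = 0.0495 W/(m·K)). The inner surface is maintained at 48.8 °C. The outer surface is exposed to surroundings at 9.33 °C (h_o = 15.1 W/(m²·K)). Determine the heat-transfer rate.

Q = 278 W

Resistance network (inner→outer):
  R_cast iron = (1/1.56 − 1/1.60)/(4πk) = 0.01603/(4π·59.6) = 2.140×10^-5 K/W
  R_cellular glass = (1/1.60 − 1/1.86)/(4πk) = 0.08737/(4π·0.0495) = 0.1405 K/W
  R_conv,out = 1/(4πr²h) = 1/(4π·1.86²·15.1) = 0.001523 K/W
ΣR = 2.140×10^-5 + 0.1405 + 0.001523 = 0.1420 K/W
Q = ΔT/ΣR = (48.8 °C − 9.33 °C)/0.1420 = 278 W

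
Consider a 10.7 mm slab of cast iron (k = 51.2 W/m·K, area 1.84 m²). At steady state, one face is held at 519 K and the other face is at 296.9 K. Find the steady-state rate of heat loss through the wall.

Q = kA·ΔT/L = 51.2 × 1.84 × |519 K − 296.9 K| / 0.0107 = 1.96×10^6 W

Q = 1960 kW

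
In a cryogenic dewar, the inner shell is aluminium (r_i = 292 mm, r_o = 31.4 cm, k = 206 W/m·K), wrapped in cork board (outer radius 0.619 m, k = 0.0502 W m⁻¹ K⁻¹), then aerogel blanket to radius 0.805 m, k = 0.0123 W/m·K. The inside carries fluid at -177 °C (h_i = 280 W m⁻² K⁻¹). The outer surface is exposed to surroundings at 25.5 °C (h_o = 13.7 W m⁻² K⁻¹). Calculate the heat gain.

Q = 41.2 W

Resistance network (inner→outer):
  R_conv,in = 1/(4πr²h) = 1/(4π·0.292²·280) = 0.003333 K/W
  R_aluminium = (1/0.292 − 1/0.314)/(4πk) = 0.2399/(4π·206) = 9.269×10^-5 K/W
  R_cork board = (1/0.314 − 1/0.619)/(4πk) = 1.569/(4π·0.0502) = 2.488 K/W
  R_aerogel blanket = (1/0.619 − 1/0.805)/(4πk) = 0.3733/(4π·0.0123) = 2.415 K/W
  R_conv,out = 1/(4πr²h) = 1/(4π·0.805²·13.7) = 0.008964 K/W
ΣR = 0.003333 + 9.269×10^-5 + 2.488 + 2.415 + 0.008964 = 4.915 K/W
Q = ΔT/ΣR = (-177 °C − 25.5 °C)/4.915 = -41.2 W
(Negative Q ⇒ heat flows inward; heat gain = 41.2 W.)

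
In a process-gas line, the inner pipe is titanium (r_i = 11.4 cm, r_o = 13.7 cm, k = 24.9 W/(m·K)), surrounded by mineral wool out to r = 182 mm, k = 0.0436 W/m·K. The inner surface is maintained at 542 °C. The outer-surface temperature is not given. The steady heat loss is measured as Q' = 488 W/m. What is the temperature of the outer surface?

Series resistances:
  R'_titanium = ln(0.137/0.114)/(2πk) = 0.1838/(2π·24.9) = 0.001175 m·K/W
  R'_mineral wool = ln(0.182/0.137)/(2πk) = 0.2840/(2π·0.0436) = 1.037 m·K/W
ΣR = 1.038 m·K/W
ΔT = Q'·ΣR = 488 × 1.038 = 506.5 K
Heat flows outward, so T_out = T_in − ΔT = 542 − 506.5 = 35.5 °C

T_out = 35.5 °C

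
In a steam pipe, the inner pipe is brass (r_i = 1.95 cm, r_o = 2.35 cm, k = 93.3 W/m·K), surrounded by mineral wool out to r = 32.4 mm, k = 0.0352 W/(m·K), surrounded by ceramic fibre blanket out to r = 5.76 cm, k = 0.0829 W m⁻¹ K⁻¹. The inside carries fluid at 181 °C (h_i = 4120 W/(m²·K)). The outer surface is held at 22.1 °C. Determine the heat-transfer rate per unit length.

Q' = 62.1 W/m

Resistance network (inner→outer):
  R'_conv,in = 1/(2πr h) = 1/(2π·0.0195·4120) = 0.001981 m·K/W
  R'_brass = ln(0.0235/0.0195)/(2πk) = 0.1866/(2π·93.3) = 3.183×10^-4 m·K/W
  R'_mineral wool = ln(0.0324/0.0235)/(2πk) = 0.3212/(2π·0.0352) = 1.452 m·K/W
  R'_ceramic fibre blanket = ln(0.0576/0.0324)/(2πk) = 0.5754/(2π·0.0829) = 1.105 m·K/W
ΣR = 0.001981 + 3.183×10^-4 + 1.452 + 1.105 = 2.559 m·K/W
Q' = ΔT/ΣR = (181 °C − 22.1 °C)/2.559 = 62.1 W/m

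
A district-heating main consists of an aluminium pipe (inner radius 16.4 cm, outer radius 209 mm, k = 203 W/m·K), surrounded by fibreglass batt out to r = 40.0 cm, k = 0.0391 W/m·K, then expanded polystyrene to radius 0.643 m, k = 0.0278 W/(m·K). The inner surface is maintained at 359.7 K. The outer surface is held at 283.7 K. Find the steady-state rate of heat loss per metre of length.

Q' = 14.2 W/m

Treat each layer as a resistance in series:
  R'_aluminium = ln(0.209/0.164)/(2πk) = 0.2425/(2π·203) = 1.901×10^-4 m·K/W
  R'_fibreglass batt = ln(0.400/0.209)/(2πk) = 0.6491/(2π·0.0391) = 2.642 m·K/W
  R'_expanded polystyrene = ln(0.643/0.400)/(2πk) = 0.4747/(2π·0.0278) = 2.718 m·K/W
ΣR = 1.901×10^-4 + 2.642 + 2.718 = 5.360 m·K/W
Q' = ΔT/ΣR = (359.7 K − 283.7 K)/5.360 = 14.2 W/m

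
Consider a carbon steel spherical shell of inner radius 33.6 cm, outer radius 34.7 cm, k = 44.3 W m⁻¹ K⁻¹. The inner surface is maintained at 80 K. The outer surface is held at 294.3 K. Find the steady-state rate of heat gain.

Q = 1260 kW

Q = 4πk·ΔT/(1/r₁ − 1/r₂) = 4π × 44.3 × 214.3 / (1/0.336 − 1/0.347) = 1.26×10^6 W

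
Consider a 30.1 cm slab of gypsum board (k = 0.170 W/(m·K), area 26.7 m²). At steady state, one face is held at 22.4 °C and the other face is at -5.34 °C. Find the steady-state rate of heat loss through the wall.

Q = kA·ΔT/L = 0.170 × 26.7 × |22.4 °C − -5.34 °C| / 0.301 = 418 W

Q = 418 W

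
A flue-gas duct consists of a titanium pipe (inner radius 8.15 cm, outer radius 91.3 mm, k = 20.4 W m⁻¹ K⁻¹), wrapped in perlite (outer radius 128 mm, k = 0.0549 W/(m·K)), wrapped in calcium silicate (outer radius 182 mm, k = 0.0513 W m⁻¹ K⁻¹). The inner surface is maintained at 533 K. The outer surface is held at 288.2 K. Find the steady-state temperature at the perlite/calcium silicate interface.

Treat each layer as a resistance in series:
  R'_titanium = ln(0.0913/0.0815)/(2πk) = 0.1135/(2π·20.4) = 8.859×10^-4 m·K/W
  R'_perlite = ln(0.128/0.0913)/(2πk) = 0.3379/(2π·0.0549) = 0.9795 m·K/W
  R'_calcium silicate = ln(0.182/0.128)/(2πk) = 0.3520/(2π·0.0513) = 1.092 m·K/W
ΣR = 8.859×10^-4 + 0.9795 + 1.092 = 2.072 m·K/W
Q' = ΔT/ΣR = (533 K − 288.2 K)/2.072 = 118.1 W/m
From the inner boundary to the perlite/calcium silicate interface, ΣR_partial = 0.9804 m·K/W.
T_interface = T_in − Q'·ΣR_partial = 533 K − (118.1)(0.9804) = 417 K

T = 417 K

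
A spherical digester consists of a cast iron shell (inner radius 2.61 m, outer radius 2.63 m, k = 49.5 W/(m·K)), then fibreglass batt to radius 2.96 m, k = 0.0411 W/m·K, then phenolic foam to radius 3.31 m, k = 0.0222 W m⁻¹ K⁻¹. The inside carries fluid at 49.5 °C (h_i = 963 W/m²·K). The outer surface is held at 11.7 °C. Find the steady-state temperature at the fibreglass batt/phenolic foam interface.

Treat each layer as a resistance in series:
  R_conv,in = 1/(4πr²h) = 1/(4π·2.61²·963) = 1.213×10^-5 K/W
  R_cast iron = (1/2.61 − 1/2.63)/(4πk) = 0.002914/(4π·49.5) = 4.684×10^-6 K/W
  R_fibreglass batt = (1/2.63 − 1/2.96)/(4πk) = 0.04239/(4π·0.0411) = 0.08208 K/W
  R_phenolic foam = (1/2.96 − 1/3.31)/(4πk) = 0.03572/(4π·0.0222) = 0.1281 K/W
ΣR = 1.213×10^-5 + 4.684×10^-6 + 0.08208 + 0.1281 = 0.2102 K/W
Q = ΔT/ΣR = (49.5 °C − 11.7 °C)/0.2102 = 179.8 W
From the inner boundary to the fibreglass batt/phenolic foam interface, ΣR_partial = 0.08210 K/W.
T_interface = T_in − Q·ΣR_partial = 49.5 °C − (179.8)(0.08210) = 34.7 °C

T = 34.7 °C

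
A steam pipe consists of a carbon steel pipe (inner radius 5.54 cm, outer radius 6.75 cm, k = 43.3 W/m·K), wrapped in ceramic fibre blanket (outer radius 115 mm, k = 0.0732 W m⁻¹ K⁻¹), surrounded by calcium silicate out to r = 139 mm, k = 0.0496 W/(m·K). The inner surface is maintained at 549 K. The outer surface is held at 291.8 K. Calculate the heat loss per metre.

Q' = 146 W/m

Treat each layer as a resistance in series:
  R'_carbon steel = ln(0.0675/0.0554)/(2πk) = 0.1975/(2π·43.3) = 7.261×10^-4 m·K/W
  R'_ceramic fibre blanket = ln(0.115/0.0675)/(2πk) = 0.5328/(2π·0.0732) = 1.158 m·K/W
  R'_calcium silicate = ln(0.139/0.115)/(2πk) = 0.1895/(2π·0.0496) = 0.6082 m·K/W
ΣR = 7.261×10^-4 + 1.158 + 0.6082 = 1.767 m·K/W
Q' = ΔT/ΣR = (549 K − 291.8 K)/1.767 = 146 W/m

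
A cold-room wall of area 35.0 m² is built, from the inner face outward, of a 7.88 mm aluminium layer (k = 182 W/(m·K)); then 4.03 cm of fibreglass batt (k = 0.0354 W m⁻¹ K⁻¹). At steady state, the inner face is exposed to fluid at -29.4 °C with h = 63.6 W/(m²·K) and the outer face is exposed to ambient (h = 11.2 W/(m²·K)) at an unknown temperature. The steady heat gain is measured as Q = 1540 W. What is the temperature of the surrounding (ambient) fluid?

T_out = 25.3 °C

Sum the resistances:
  R_conv,in = 1/(hA) = 1/(63.6·35.0) = 4.492×10^-4 K/W
  R_aluminium = L/(kA) = 0.00788/(182·35.0) = 1.237×10^-6 K/W
  R_fibreglass batt = L/(kA) = 0.0403/(0.0354·35.0) = 0.03253 K/W
  R_conv,out = 1/(hA) = 1/(11.2·35.0) = 0.002551 K/W
ΣR = 0.03553 K/W
ΔT = Q·ΣR = 1540 × 0.03553 = 54.72 K
Heat flows inward, so T_out = T_in + ΔT = -29.4 + 54.72 = 25.3 °C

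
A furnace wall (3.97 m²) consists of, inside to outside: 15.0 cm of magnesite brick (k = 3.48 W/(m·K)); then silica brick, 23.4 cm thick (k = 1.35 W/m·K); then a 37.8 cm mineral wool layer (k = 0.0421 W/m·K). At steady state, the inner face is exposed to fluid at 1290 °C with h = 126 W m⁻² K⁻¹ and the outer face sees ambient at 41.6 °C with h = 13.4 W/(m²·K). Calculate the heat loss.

Series thermal resistances, inner to outer:
  R_conv,in = 1/(hA) = 1/(126·3.97) = 0.001999 K/W
  R_magnesite brick = L/(kA) = 0.150/(3.48·3.97) = 0.01086 K/W
  R_silica brick = L/(kA) = 0.234/(1.35·3.97) = 0.04366 K/W
  R_mineral wool = L/(kA) = 0.378/(0.0421·3.97) = 2.262 K/W
  R_conv,out = 1/(hA) = 1/(13.4·3.97) = 0.01880 K/W
ΣR = 0.001999 + 0.01086 + 0.04366 + 2.262 + 0.01880 = 2.337 K/W
Q = ΔT/ΣR = (1290 °C − 41.6 °C)/2.337 = 534 W

Q = 534 W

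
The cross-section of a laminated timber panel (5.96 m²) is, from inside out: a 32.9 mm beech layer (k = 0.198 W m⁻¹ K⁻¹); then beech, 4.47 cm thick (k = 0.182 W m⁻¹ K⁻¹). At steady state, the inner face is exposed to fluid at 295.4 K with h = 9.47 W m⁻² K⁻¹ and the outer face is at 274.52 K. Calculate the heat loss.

Resistance network (inner→outer):
  R_conv,in = 1/(hA) = 1/(9.47·5.96) = 0.01772 K/W
  R_beech = L/(kA) = 0.0329/(0.198·5.96) = 0.02788 K/W
  R_beech = L/(kA) = 0.0447/(0.182·5.96) = 0.04121 K/W
ΣR = 0.01772 + 0.02788 + 0.04121 = 0.08681 K/W
Q = ΔT/ΣR = (295.4 K − 274.52 K)/0.08681 = 241 W

Q = 241 W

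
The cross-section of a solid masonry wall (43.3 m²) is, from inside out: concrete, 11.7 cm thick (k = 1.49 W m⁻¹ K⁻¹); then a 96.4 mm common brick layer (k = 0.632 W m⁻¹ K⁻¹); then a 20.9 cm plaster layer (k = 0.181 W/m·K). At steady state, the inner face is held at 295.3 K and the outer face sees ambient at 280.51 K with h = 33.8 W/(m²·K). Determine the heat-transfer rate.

Q = 452 W

Series thermal resistances, inner to outer:
  R_concrete = L/(kA) = 0.117/(1.49·43.3) = 0.001813 K/W
  R_common brick = L/(kA) = 0.0964/(0.632·43.3) = 0.003523 K/W
  R_plaster = L/(kA) = 0.209/(0.181·43.3) = 0.02667 K/W
  R_conv,out = 1/(hA) = 1/(33.8·43.3) = 6.833×10^-4 K/W
ΣR = 0.001813 + 0.003523 + 0.02667 + 6.833×10^-4 = 0.03269 K/W
Q = ΔT/ΣR = (295.3 K − 280.51 K)/0.03269 = 452 W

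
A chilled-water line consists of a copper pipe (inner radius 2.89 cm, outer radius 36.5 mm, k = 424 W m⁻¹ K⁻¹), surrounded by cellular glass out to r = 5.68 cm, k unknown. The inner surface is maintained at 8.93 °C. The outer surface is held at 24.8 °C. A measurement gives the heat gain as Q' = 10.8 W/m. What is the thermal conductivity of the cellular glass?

k = 0.0479 W/m·K

ΣR = ΔT/Q' = |8.93 − 24.8|/10.8 = 1.469 m·K/W
Known resistances:
  R'_copper = ln(0.0365/0.0289)/(2πk) = 0.2335/(2π·424) = 8.764×10^-5 m·K/W
R_cellular glass = ΣR − ΣR_known = 1.469 − 8.764×10^-5 = 1.469 m·K/W
ln(r₂/r₁)/(2πk) = 1.469 ⇒ k = 0.4422/(2π·1.469) = 0.0479 W/m·K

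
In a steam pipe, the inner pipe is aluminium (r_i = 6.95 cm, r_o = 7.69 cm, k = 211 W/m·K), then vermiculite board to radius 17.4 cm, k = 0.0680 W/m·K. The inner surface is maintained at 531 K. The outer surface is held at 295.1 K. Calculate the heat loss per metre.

Resistance network (inner→outer):
  R'_aluminium = ln(0.0769/0.0695)/(2πk) = 0.1012/(2π·211) = 7.632×10^-5 m·K/W
  R'_vermiculite board = ln(0.174/0.0769)/(2πk) = 0.8165/(2π·0.0680) = 1.911 m·K/W
ΣR = 7.632×10^-5 + 1.911 = 1.911 m·K/W
Q' = ΔT/ΣR = (531 K − 295.1 K)/1.911 = 123 W/m

Q' = 123 W/m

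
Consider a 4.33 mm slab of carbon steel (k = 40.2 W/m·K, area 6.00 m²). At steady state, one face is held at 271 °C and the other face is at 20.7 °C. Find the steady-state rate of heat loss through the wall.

Q = kA·ΔT/L = 40.2 × 6.00 × |271 °C − 20.7 °C| / 0.00433 = 1.39×10^7 W

Q = 1.39×10^7 W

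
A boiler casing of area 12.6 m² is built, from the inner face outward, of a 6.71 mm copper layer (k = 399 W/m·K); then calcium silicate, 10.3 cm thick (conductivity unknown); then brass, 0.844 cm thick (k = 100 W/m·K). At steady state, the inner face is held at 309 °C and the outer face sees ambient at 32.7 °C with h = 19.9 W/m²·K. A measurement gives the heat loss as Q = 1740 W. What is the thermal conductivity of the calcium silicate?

ΣR = ΔT/Q = |309 − 32.7|/1740 = 0.1588 K/W
Known resistances:
  R_copper = L/(kA) = 0.00671/(399·12.6) = 1.335×10^-6 K/W
  R_brass = L/(kA) = 0.00844/(100·12.6) = 6.698×10^-6 K/W
  R_conv,out = 1/(hA) = 1/(19.9·12.6) = 0.003988 K/W
R_calcium silicate = ΣR − ΣR_known = 0.1588 − 0.003996 = 0.1548 K/W
L/(kA) = 0.1548 ⇒ k = 0.103/(0.1548·12.6) = 0.0528 W/m·K

k = 0.0528 W/m·K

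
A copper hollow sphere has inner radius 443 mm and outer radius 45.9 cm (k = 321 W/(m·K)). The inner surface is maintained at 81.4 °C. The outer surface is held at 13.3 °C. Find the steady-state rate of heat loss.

Q = 3490 kW

Q = 4πk·ΔT/(1/r₁ − 1/r₂) = 4π × 321 × 68.1 / (1/0.443 − 1/0.459) = 3.49×10^6 W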